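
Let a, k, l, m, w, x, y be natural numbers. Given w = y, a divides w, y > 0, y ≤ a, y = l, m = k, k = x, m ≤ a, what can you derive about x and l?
x ≤ l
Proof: w = y and a divides w, so a divides y. Since y > 0, a ≤ y. y ≤ a, so a = y. Since y = l, a = l. m = k and k = x, so m = x. m ≤ a, so x ≤ a. Since a = l, x ≤ l.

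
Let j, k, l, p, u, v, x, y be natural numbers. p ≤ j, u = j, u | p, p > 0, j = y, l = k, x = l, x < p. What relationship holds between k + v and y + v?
k + v < y + v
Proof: From u = j and u | p, j | p. p > 0, so j ≤ p. Since p ≤ j, p = j. Since j = y, p = y. x = l and x < p, so l < p. Since l = k, k < p. p = y, so k < y. Then k + v < y + v.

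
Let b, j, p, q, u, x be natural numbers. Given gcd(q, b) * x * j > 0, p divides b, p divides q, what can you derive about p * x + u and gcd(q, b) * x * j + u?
p * x + u ≤ gcd(q, b) * x * j + u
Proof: Since p divides q and p divides b, p divides gcd(q, b). Then p * x divides gcd(q, b) * x. Then p * x divides gcd(q, b) * x * j. Since gcd(q, b) * x * j > 0, p * x ≤ gcd(q, b) * x * j. Then p * x + u ≤ gcd(q, b) * x * j + u.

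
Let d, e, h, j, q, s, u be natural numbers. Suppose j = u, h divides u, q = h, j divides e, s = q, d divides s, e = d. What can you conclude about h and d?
h = d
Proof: j = u and j divides e, hence u divides e. Because e = d, u divides d. Since h divides u, h divides d. s = q and q = h, thus s = h. d divides s, so d divides h. h divides d, so h = d.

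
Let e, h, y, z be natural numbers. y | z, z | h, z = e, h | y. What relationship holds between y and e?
y = e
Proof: From z | h and h | y, z | y. Since y | z, y = z. Because z = e, y = e.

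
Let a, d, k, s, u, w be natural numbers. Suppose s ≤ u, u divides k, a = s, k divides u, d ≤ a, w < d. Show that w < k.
Because u divides k and k divides u, u = k. From a = s and d ≤ a, d ≤ s. w < d, so w < s. Since s ≤ u, w < u. From u = k, w < k.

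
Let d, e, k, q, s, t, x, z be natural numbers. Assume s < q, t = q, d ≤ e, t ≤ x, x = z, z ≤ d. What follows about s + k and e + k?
s + k < e + k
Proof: t = q and t ≤ x, hence q ≤ x. x = z, so q ≤ z. Since z ≤ d, q ≤ d. s < q, so s < d. d ≤ e, so s < e. Then s + k < e + k.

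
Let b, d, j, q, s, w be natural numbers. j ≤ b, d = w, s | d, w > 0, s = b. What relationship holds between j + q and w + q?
j + q ≤ w + q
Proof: s = b and s | d, so b | d. d = w, so b | w. w > 0, so b ≤ w. Since j ≤ b, j ≤ w. Then j + q ≤ w + q.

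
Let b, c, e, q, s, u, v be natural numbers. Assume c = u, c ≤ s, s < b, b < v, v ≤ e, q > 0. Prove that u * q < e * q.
From c ≤ s and s < b, c < b. Since c = u, u < b. b < v, so u < v. Since v ≤ e, u < e. q > 0, so u * q < e * q.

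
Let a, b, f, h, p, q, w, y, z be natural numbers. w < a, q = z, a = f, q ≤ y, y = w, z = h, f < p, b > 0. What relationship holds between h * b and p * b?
h * b < p * b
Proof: q = z and z = h, thus q = h. y = w and q ≤ y, therefore q ≤ w. a = f and w < a, therefore w < f. f < p, so w < p. q ≤ w, so q < p. Since q = h, h < p. Since b > 0, h * b < p * b.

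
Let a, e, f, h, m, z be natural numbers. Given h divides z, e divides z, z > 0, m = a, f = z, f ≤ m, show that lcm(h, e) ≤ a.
From h divides z and e divides z, lcm(h, e) divides z. Since z > 0, lcm(h, e) ≤ z. Since f = z and f ≤ m, z ≤ m. From m = a, z ≤ a. lcm(h, e) ≤ z, so lcm(h, e) ≤ a.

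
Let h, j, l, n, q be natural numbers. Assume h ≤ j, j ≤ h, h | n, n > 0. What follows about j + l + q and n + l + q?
j + l + q ≤ n + l + q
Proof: From h ≤ j and j ≤ h, h = j. Because h | n and n > 0, h ≤ n. h = j, so j ≤ n. Then j + l ≤ n + l. Then j + l + q ≤ n + l + q.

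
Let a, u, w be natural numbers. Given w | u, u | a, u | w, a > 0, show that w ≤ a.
u | w and w | u, thus u = w. Because u | a, w | a. a > 0, so w ≤ a.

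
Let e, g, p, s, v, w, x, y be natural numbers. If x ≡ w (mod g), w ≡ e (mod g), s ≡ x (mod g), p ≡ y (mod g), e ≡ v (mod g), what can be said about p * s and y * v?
p * s ≡ y * v (mod g)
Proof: s ≡ x (mod g) and x ≡ w (mod g), therefore s ≡ w (mod g). Since w ≡ e (mod g), s ≡ e (mod g). e ≡ v (mod g), so s ≡ v (mod g). Combining with p ≡ y (mod g), by multiplying congruences, p * s ≡ y * v (mod g).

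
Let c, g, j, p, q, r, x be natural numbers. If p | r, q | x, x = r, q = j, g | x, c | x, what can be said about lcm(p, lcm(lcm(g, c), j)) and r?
lcm(p, lcm(lcm(g, c), j)) | r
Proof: g | x and c | x, thus lcm(g, c) | x. q = j and q | x, so j | x. lcm(g, c) | x, so lcm(lcm(g, c), j) | x. Since x = r, lcm(lcm(g, c), j) | r. Since p | r, lcm(p, lcm(lcm(g, c), j)) | r.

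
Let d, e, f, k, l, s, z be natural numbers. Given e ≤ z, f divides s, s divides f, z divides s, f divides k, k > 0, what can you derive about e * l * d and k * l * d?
e * l * d ≤ k * l * d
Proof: f divides s and s divides f, therefore f = s. f divides k, so s divides k. From z divides s, z divides k. Since k > 0, z ≤ k. e ≤ z, so e ≤ k. By multiplying by a non-negative, e * l ≤ k * l. By multiplying by a non-negative, e * l * d ≤ k * l * d.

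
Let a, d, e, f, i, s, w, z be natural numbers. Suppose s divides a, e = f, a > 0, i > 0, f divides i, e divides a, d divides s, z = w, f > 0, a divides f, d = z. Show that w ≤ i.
d = z and z = w, so d = w. From a divides f and f > 0, a ≤ f. Because e = f and e divides a, f divides a. Since a > 0, f ≤ a. Since a ≤ f, a = f. d divides s and s divides a, thus d divides a. Since a = f, d divides f. Since f divides i, d divides i. Since d = w, w divides i. Since i > 0, w ≤ i.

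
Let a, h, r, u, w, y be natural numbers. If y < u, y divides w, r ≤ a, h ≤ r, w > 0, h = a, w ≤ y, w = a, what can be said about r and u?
r < u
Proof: y divides w and w > 0, hence y ≤ w. Since w ≤ y, y = w. Since w = a, y = a. h = a and h ≤ r, hence a ≤ r. From r ≤ a, a = r. Since y = a, y = r. From y < u, r < u.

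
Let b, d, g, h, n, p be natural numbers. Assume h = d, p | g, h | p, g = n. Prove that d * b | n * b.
h = d and h | p, so d | p. Since g = n and p | g, p | n. Since d | p, d | n. Then d * b | n * b.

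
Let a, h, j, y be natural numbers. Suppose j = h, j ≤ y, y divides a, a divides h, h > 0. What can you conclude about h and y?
h = y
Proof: From j = h and j ≤ y, h ≤ y. Since y divides a and a divides h, y divides h. h > 0, so y ≤ h. Since h ≤ y, h = y.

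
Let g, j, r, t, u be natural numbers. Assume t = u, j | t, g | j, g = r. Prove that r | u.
g | j and j | t, so g | t. Because g = r, r | t. t = u, so r | u.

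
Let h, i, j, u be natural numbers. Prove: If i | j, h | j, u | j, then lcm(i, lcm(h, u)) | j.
h | j and u | j, so lcm(h, u) | j. i | j, so lcm(i, lcm(h, u)) | j.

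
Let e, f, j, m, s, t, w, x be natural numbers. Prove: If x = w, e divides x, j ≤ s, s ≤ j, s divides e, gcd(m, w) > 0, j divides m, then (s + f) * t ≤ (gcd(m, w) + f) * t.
j ≤ s and s ≤ j, thus j = s. Since j divides m, s divides m. x = w and e divides x, therefore e divides w. Since s divides e, s divides w. Since s divides m, s divides gcd(m, w). Because gcd(m, w) > 0, s ≤ gcd(m, w). Then s + f ≤ gcd(m, w) + f. By multiplying by a non-negative, (s + f) * t ≤ (gcd(m, w) + f) * t.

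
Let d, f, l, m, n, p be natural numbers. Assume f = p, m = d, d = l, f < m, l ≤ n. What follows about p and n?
p < n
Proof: m = d and d = l, thus m = l. f < m, so f < l. From f = p, p < l. l ≤ n, so p < n.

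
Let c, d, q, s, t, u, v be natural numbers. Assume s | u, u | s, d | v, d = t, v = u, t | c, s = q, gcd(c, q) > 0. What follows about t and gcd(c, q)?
t ≤ gcd(c, q)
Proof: u | s and s | u, thus u = s. Since v = u, v = s. d = t and d | v, therefore t | v. v = s, so t | s. s = q, so t | q. t | c, so t | gcd(c, q). gcd(c, q) > 0, so t ≤ gcd(c, q).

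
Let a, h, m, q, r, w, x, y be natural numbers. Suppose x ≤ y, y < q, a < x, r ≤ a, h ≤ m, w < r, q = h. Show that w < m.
r ≤ a and a < x, thus r < x. w < r, so w < x. x ≤ y and y < q, hence x < q. Since q = h, x < h. w < x, so w < h. h ≤ m, so w < m.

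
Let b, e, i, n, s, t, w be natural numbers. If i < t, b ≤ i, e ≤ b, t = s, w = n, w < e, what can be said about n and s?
n < s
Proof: Because w = n and w < e, n < e. Since e ≤ b, n < b. Because t = s and i < t, i < s. b ≤ i, so b < s. Since n < b, n < s.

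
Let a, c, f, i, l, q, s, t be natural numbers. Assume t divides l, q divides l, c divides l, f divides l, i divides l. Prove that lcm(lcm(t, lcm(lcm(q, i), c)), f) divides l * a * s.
q divides l and i divides l, therefore lcm(q, i) divides l. c divides l, so lcm(lcm(q, i), c) divides l. t divides l, so lcm(t, lcm(lcm(q, i), c)) divides l. f divides l, so lcm(lcm(t, lcm(lcm(q, i), c)), f) divides l. Then lcm(lcm(t, lcm(lcm(q, i), c)), f) divides l * a. Then lcm(lcm(t, lcm(lcm(q, i), c)), f) divides l * a * s.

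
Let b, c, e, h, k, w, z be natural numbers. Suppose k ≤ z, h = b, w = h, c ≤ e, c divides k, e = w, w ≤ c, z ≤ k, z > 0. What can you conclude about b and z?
b ≤ z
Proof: From e = w and c ≤ e, c ≤ w. From w ≤ c, c = w. w = h, so c = h. k ≤ z and z ≤ k, therefore k = z. c divides k, so c divides z. Since c = h, h divides z. From z > 0, h ≤ z. h = b, so b ≤ z.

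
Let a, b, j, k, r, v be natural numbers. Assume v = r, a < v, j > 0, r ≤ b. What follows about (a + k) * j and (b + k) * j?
(a + k) * j < (b + k) * j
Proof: v = r and a < v, hence a < r. r ≤ b, so a < b. Then a + k < b + k. Combining with j > 0, by multiplying by a positive, (a + k) * j < (b + k) * j.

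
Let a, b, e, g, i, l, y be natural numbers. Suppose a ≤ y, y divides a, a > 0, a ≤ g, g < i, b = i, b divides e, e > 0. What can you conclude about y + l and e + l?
y + l < e + l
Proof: y divides a and a > 0, therefore y ≤ a. Since a ≤ y, a = y. Since a ≤ g and g < i, a < i. a = y, so y < i. b = i and b divides e, hence i divides e. From e > 0, i ≤ e. Since y < i, y < e. Then y + l < e + l.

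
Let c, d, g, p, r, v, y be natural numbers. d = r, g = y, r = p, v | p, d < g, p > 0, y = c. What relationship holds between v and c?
v < c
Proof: From g = y and y = c, g = c. v | p and p > 0, hence v ≤ p. d = r and r = p, so d = p. d < g, so p < g. v ≤ p, so v < g. Since g = c, v < c.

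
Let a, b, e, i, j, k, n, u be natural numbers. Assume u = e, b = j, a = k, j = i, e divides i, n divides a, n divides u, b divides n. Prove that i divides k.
Because u = e and n divides u, n divides e. Because e divides i, n divides i. From b = j and j = i, b = i. Since b divides n, i divides n. n divides i, so n = i. a = k and n divides a, hence n divides k. n = i, so i divides k.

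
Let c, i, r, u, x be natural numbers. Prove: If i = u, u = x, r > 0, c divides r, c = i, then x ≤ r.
c = i and i = u, hence c = u. From c divides r, u divides r. Because u = x, x divides r. Since r > 0, x ≤ r.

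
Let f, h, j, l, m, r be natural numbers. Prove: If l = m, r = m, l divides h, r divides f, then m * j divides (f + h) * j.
From r = m and r divides f, m divides f. From l = m and l divides h, m divides h. m divides f, so m divides f + h. Then m * j divides (f + h) * j.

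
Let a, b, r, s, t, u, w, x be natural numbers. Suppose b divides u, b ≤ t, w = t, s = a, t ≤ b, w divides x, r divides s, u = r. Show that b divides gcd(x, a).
Because t ≤ b and b ≤ t, t = b. w = t and w divides x, thus t divides x. Since t = b, b divides x. u = r and b divides u, hence b divides r. s = a and r divides s, so r divides a. Since b divides r, b divides a. Because b divides x, b divides gcd(x, a).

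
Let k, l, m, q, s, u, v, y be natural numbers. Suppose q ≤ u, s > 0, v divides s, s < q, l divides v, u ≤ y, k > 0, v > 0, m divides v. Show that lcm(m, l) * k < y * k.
Because m divides v and l divides v, lcm(m, l) divides v. v > 0, so lcm(m, l) ≤ v. v divides s and s > 0, therefore v ≤ s. Since s < q and q ≤ u, s < u. Since v ≤ s, v < u. Since u ≤ y, v < y. From lcm(m, l) ≤ v, lcm(m, l) < y. Since k > 0, by multiplying by a positive, lcm(m, l) * k < y * k.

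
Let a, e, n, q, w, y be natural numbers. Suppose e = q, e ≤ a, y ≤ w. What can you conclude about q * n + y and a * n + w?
q * n + y ≤ a * n + w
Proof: Since e = q and e ≤ a, q ≤ a. By multiplying by a non-negative, q * n ≤ a * n. Since y ≤ w, q * n + y ≤ a * n + w.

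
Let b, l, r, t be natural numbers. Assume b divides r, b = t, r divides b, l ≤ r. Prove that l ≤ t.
r divides b and b divides r, thus r = b. b = t, so r = t. Since l ≤ r, l ≤ t.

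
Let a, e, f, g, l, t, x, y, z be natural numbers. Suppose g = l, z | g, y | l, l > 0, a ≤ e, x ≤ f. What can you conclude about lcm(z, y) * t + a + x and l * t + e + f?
lcm(z, y) * t + a + x ≤ l * t + e + f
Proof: g = l and z | g, thus z | l. y | l, so lcm(z, y) | l. Because l > 0, lcm(z, y) ≤ l. Then lcm(z, y) * t ≤ l * t. a ≤ e and x ≤ f, thus a + x ≤ e + f. Since lcm(z, y) * t ≤ l * t, lcm(z, y) * t + a + x ≤ l * t + e + f.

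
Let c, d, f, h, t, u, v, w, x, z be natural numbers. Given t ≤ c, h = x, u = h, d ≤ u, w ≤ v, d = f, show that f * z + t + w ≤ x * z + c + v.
u = h and h = x, thus u = x. d ≤ u, so d ≤ x. d = f, so f ≤ x. Then f * z ≤ x * z. t ≤ c and w ≤ v, so t + w ≤ c + v. Since f * z ≤ x * z, f * z + t + w ≤ x * z + c + v.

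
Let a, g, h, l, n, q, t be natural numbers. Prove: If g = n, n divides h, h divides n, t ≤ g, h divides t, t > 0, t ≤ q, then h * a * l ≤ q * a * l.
n divides h and h divides n, hence n = h. Because g = n, g = h. t ≤ g, so t ≤ h. h divides t and t > 0, hence h ≤ t. Since t ≤ h, t = h. Since t ≤ q, h ≤ q. By multiplying by a non-negative, h * a ≤ q * a. By multiplying by a non-negative, h * a * l ≤ q * a * l.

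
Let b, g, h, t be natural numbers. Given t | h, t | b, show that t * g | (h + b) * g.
From t | h and t | b, t | h + b. Then t * g | (h + b) * g.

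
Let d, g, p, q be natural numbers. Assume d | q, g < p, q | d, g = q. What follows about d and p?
d < p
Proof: q | d and d | q, hence q = d. From g = q, g = d. Since g < p, d < p.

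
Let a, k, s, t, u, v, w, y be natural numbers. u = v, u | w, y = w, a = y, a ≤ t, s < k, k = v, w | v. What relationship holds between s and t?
s < t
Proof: k = v and s < k, thus s < v. Since u = v and u | w, v | w. From w | v, w = v. y = w, so y = v. a = y and a ≤ t, thus y ≤ t. From y = v, v ≤ t. Since s < v, s < t.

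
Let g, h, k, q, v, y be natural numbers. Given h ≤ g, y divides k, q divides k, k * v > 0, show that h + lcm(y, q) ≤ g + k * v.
Since y divides k and q divides k, lcm(y, q) divides k. Then lcm(y, q) divides k * v. From k * v > 0, lcm(y, q) ≤ k * v. Since h ≤ g, h + lcm(y, q) ≤ g + k * v.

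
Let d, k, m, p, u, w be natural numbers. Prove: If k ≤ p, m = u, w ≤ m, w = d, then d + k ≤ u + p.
w = d and w ≤ m, therefore d ≤ m. Because m = u, d ≤ u. Since k ≤ p, d + k ≤ u + p.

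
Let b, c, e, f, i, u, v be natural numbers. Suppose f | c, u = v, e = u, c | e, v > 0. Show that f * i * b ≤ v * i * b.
e = u and c | e, thus c | u. u = v, so c | v. f | c, so f | v. v > 0, so f ≤ v. Then f * i ≤ v * i. Then f * i * b ≤ v * i * b.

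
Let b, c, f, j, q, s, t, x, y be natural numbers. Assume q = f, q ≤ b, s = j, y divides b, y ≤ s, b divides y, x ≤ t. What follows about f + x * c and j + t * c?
f + x * c ≤ j + t * c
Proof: b divides y and y divides b, hence b = y. q ≤ b, so q ≤ y. Because q = f, f ≤ y. y ≤ s, so f ≤ s. s = j, so f ≤ j. x ≤ t. By multiplying by a non-negative, x * c ≤ t * c. From f ≤ j, f + x * c ≤ j + t * c.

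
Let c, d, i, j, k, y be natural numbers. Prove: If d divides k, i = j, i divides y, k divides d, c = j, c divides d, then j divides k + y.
Since d divides k and k divides d, d = k. From c = j and c divides d, j divides d. Since d = k, j divides k. From i = j and i divides y, j divides y. Since j divides k, j divides k + y.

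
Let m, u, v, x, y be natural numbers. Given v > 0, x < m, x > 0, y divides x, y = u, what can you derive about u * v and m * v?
u * v < m * v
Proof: From y = u and y divides x, u divides x. x > 0, so u ≤ x. From x < m, u < m. Using v > 0 and multiplying by a positive, u * v < m * v.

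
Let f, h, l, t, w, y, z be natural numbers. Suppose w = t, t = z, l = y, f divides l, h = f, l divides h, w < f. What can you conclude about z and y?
z < y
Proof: Since w = t and t = z, w = z. h = f and l divides h, so l divides f. f divides l, so f = l. Because w < f, w < l. l = y, so w < y. w = z, so z < y.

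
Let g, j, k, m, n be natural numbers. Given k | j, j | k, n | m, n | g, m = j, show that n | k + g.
Since j | k and k | j, j = k. m = j and n | m, hence n | j. j = k, so n | k. n | g, so n | k + g.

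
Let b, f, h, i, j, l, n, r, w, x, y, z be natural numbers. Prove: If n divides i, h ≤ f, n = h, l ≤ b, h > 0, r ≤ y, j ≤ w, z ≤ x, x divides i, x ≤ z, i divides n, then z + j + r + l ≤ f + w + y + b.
x ≤ z and z ≤ x, thus x = z. From i divides n and n divides i, i = n. Since x divides i, x divides n. Since n = h, x divides h. Since h > 0, x ≤ h. Since h ≤ f, x ≤ f. x = z, so z ≤ f. j ≤ w and r ≤ y, hence j + r ≤ w + y. From l ≤ b, j + r + l ≤ w + y + b. Since z ≤ f, z + j + r + l ≤ f + w + y + b.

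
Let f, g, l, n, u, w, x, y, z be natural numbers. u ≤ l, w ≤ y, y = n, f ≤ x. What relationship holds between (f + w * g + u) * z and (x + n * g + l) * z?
(f + w * g + u) * z ≤ (x + n * g + l) * z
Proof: y = n and w ≤ y, therefore w ≤ n. Then w * g ≤ n * g. u ≤ l, so w * g + u ≤ n * g + l. f ≤ x, so f + w * g + u ≤ x + n * g + l. Then (f + w * g + u) * z ≤ (x + n * g + l) * z.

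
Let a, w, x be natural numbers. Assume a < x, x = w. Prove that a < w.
x = w and a < x. By substitution, a < w.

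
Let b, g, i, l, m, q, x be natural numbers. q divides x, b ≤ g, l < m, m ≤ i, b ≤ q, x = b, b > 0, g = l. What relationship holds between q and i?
q < i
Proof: x = b and q divides x, so q divides b. b > 0, so q ≤ b. Since b ≤ q, b = q. Since b ≤ g, q ≤ g. Since g = l, q ≤ l. l < m and m ≤ i, thus l < i. q ≤ l, so q < i.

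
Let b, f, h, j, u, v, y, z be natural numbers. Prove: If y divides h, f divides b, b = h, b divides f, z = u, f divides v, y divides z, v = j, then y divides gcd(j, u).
Since f divides b and b divides f, f = b. Because b = h, f = h. f divides v, so h divides v. y divides h, so y divides v. v = j, so y divides j. z = u and y divides z, so y divides u. Since y divides j, y divides gcd(j, u).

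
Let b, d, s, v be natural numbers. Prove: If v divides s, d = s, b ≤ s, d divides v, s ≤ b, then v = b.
d = s and d divides v, thus s divides v. v divides s, so v = s. s ≤ b and b ≤ s, thus s = b. Since v = s, v = b.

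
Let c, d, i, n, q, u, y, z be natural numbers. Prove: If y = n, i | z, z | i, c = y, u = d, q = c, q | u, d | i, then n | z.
i | z and z | i, so i = z. q = c and q | u, hence c | u. Since u = d, c | d. Since c = y, y | d. Since d | i, y | i. Since i = z, y | z. Since y = n, n | z.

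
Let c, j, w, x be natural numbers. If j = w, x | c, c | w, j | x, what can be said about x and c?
x = c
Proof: j = w and j | x, so w | x. Because c | w, c | x. Since x | c, c = x. Then x = c.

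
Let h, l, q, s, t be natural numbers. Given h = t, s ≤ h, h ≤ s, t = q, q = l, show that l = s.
s ≤ h and h ≤ s, therefore s = h. Since h = t, s = t. t = q, so s = q. q = l, so s = l. Then l = s.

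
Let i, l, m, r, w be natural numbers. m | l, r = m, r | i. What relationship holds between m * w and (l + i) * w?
m * w | (l + i) * w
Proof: r = m and r | i, so m | i. Since m | l, m | l + i. Then m * w | (l + i) * w.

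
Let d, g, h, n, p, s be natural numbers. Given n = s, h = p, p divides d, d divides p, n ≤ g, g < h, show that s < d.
From p divides d and d divides p, p = d. h = p, so h = d. Since n ≤ g and g < h, n < h. h = d, so n < d. n = s, so s < d.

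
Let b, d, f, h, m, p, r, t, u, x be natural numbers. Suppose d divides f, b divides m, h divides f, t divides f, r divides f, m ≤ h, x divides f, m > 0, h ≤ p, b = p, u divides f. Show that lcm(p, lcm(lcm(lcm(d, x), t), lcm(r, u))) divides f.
b divides m and m > 0, thus b ≤ m. Since b = p, p ≤ m. Since m ≤ h, p ≤ h. Since h ≤ p, h = p. h divides f, so p divides f. From d divides f and x divides f, lcm(d, x) divides f. Since t divides f, lcm(lcm(d, x), t) divides f. r divides f and u divides f, therefore lcm(r, u) divides f. lcm(lcm(d, x), t) divides f, so lcm(lcm(lcm(d, x), t), lcm(r, u)) divides f. Since p divides f, lcm(p, lcm(lcm(lcm(d, x), t), lcm(r, u))) divides f.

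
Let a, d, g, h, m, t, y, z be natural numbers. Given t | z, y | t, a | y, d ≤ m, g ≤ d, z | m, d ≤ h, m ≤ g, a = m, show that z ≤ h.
m ≤ g and g ≤ d, therefore m ≤ d. d ≤ m, so d = m. a = m and a | y, therefore m | y. Since y | t, m | t. t | z, so m | z. Since z | m, m = z. d = m, so d = z. d ≤ h, so z ≤ h.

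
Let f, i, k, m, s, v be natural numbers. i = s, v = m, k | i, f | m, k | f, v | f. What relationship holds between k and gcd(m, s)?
k | gcd(m, s)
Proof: v = m and v | f, hence m | f. Because f | m, f = m. Since k | f, k | m. Since i = s and k | i, k | s. k | m, so k | gcd(m, s).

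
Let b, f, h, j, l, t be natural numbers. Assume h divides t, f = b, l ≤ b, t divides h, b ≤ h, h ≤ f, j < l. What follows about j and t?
j < t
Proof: Because f = b and h ≤ f, h ≤ b. Since b ≤ h, b = h. h divides t and t divides h, hence h = t. Since b = h, b = t. j < l and l ≤ b, so j < b. b = t, so j < t.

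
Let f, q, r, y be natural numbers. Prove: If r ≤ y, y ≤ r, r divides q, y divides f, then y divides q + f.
From r ≤ y and y ≤ r, r = y. Since r divides q, y divides q. Since y divides f, y divides q + f.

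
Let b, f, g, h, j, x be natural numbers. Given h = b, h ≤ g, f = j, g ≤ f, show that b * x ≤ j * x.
Because f = j and g ≤ f, g ≤ j. Since h ≤ g, h ≤ j. h = b, so b ≤ j. Then b * x ≤ j * x.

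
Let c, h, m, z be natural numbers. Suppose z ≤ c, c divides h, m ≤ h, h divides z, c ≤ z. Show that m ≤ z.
c ≤ z and z ≤ c, hence c = z. c divides h, so z divides h. Since h divides z, h = z. Since m ≤ h, m ≤ z.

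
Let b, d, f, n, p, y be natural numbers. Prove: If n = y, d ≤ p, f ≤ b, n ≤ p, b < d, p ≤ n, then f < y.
p ≤ n and n ≤ p, so p = n. n = y, so p = y. b < d and d ≤ p, therefore b < p. Since f ≤ b, f < p. p = y, so f < y.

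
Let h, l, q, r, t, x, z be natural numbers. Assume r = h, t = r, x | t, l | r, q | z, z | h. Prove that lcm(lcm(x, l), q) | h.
t = r and x | t, hence x | r. Since l | r, lcm(x, l) | r. r = h, so lcm(x, l) | h. q | z and z | h, hence q | h. Since lcm(x, l) | h, lcm(lcm(x, l), q) | h.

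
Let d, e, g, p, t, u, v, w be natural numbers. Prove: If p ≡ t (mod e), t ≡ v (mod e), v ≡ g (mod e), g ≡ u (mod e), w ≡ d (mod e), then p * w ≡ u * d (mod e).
p ≡ t (mod e) and t ≡ v (mod e), so p ≡ v (mod e). v ≡ g (mod e), so p ≡ g (mod e). Because g ≡ u (mod e), p ≡ u (mod e). Since w ≡ d (mod e), by multiplying congruences, p * w ≡ u * d (mod e).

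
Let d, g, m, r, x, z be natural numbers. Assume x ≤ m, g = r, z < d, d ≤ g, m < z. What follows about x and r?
x < r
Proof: Because x ≤ m and m < z, x < z. g = r and d ≤ g, hence d ≤ r. From z < d, z < r. From x < z, x < r.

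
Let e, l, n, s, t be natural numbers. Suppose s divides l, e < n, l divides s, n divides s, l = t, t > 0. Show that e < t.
s divides l and l divides s, thus s = l. l = t, so s = t. n divides s, so n divides t. t > 0, so n ≤ t. From e < n, e < t.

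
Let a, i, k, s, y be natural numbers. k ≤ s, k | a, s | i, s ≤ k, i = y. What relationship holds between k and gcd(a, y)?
k | gcd(a, y)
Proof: s ≤ k and k ≤ s, so s = k. s | i, so k | i. From i = y, k | y. k | a, so k | gcd(a, y).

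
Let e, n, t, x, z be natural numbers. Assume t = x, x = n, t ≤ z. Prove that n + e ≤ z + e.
t = x and x = n, thus t = n. Since t ≤ z, n ≤ z. Then n + e ≤ z + e.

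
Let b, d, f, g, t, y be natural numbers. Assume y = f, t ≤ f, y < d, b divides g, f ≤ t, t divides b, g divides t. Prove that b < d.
f ≤ t and t ≤ f, thus f = t. Because y = f, y = t. Because b divides g and g divides t, b divides t. Because t divides b, t = b. y = t, so y = b. Because y < d, b < d.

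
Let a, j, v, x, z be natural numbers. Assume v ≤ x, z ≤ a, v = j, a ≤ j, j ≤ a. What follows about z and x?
z ≤ x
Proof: a ≤ j and j ≤ a, therefore a = j. z ≤ a, so z ≤ j. Since v = j and v ≤ x, j ≤ x. Since z ≤ j, z ≤ x.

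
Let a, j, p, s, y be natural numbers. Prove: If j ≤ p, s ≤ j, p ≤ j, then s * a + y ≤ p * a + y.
Since j ≤ p and p ≤ j, j = p. s ≤ j, so s ≤ p. By multiplying by a non-negative, s * a ≤ p * a. Then s * a + y ≤ p * a + y.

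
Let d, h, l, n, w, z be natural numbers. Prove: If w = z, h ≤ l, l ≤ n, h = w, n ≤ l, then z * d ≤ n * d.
Because h = w and w = z, h = z. Since l ≤ n and n ≤ l, l = n. From h ≤ l, h ≤ n. Since h = z, z ≤ n. By multiplying by a non-negative, z * d ≤ n * d.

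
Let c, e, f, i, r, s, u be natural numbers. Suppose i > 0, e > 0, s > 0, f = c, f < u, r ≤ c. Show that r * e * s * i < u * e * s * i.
From f = c and f < u, c < u. Since r ≤ c, r < u. Because e > 0, by multiplying by a positive, r * e < u * e. Since s > 0, by multiplying by a positive, r * e * s < u * e * s. Since i > 0, by multiplying by a positive, r * e * s * i < u * e * s * i.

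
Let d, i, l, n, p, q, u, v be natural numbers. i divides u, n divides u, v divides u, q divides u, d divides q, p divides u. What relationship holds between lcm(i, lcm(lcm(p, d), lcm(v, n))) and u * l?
lcm(i, lcm(lcm(p, d), lcm(v, n))) divides u * l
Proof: d divides q and q divides u, hence d divides u. Since p divides u, lcm(p, d) divides u. v divides u and n divides u, so lcm(v, n) divides u. lcm(p, d) divides u, so lcm(lcm(p, d), lcm(v, n)) divides u. Since i divides u, lcm(i, lcm(lcm(p, d), lcm(v, n))) divides u. Then lcm(i, lcm(lcm(p, d), lcm(v, n))) divides u * l.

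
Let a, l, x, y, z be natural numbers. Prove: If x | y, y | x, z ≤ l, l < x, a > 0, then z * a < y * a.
Because x | y and y | x, x = y. From z ≤ l and l < x, z < x. x = y, so z < y. Because a > 0, z * a < y * a.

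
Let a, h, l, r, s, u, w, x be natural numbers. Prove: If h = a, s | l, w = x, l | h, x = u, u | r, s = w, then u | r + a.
s = w and w = x, so s = x. x = u, so s = u. s | l, so u | l. h = a and l | h, therefore l | a. Since u | l, u | a. Since u | r, u | r + a.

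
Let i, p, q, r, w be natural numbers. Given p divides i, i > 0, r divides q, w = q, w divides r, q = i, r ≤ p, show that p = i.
p divides i and i > 0, therefore p ≤ i. From w = q and w divides r, q divides r. From r divides q, r = q. Since q = i, r = i. Since r ≤ p, i ≤ p. Since p ≤ i, p = i.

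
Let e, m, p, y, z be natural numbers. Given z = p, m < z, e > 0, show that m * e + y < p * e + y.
z = p and m < z, thus m < p. Combined with e > 0, by multiplying by a positive, m * e < p * e. Then m * e + y < p * e + y.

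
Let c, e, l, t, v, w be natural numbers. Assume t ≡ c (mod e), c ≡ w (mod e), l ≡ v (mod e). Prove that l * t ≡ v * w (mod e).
t ≡ c (mod e) and c ≡ w (mod e), hence t ≡ w (mod e). l ≡ v (mod e), so l * t ≡ v * w (mod e).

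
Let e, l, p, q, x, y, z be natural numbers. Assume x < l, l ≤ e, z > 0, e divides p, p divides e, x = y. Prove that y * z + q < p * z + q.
e divides p and p divides e, therefore e = p. Because x = y and x < l, y < l. l ≤ e, so y < e. Since e = p, y < p. Combined with z > 0, by multiplying by a positive, y * z < p * z. Then y * z + q < p * z + q.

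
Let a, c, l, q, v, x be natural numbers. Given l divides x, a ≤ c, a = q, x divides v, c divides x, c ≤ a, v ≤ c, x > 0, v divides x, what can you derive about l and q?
l ≤ q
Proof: v divides x and x divides v, thus v = x. Since v ≤ c, x ≤ c. c divides x and x > 0, so c ≤ x. x ≤ c, so x = c. c ≤ a and a ≤ c, hence c = a. From x = c, x = a. Since a = q, x = q. l divides x and x > 0, hence l ≤ x. x = q, so l ≤ q.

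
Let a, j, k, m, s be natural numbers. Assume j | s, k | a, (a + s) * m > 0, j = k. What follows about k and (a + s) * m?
k ≤ (a + s) * m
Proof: j = k and j | s, thus k | s. Since k | a, k | a + s. Then k | (a + s) * m. (a + s) * m > 0, so k ≤ (a + s) * m.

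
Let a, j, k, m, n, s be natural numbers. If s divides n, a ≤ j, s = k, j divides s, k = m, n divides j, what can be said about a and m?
a ≤ m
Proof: s divides n and n divides j, hence s divides j. j divides s, so j = s. Since s = k, j = k. k = m, so j = m. Since a ≤ j, a ≤ m.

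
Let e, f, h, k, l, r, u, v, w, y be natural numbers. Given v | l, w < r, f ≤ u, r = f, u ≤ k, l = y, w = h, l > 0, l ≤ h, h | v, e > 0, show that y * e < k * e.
h | v and v | l, hence h | l. Since l > 0, h ≤ l. Because l ≤ h, h = l. Since w = h, w = l. r = f and w < r, therefore w < f. From w = l, l < f. l = y, so y < f. f ≤ u, so y < u. u ≤ k, so y < k. Since e > 0, y * e < k * e.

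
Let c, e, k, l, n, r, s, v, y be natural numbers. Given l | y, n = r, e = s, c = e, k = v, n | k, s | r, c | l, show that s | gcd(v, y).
k = v and n | k, therefore n | v. n = r, so r | v. s | r, so s | v. From c = e and e = s, c = s. c | l and l | y, so c | y. c = s, so s | y. Since s | v, s | gcd(v, y).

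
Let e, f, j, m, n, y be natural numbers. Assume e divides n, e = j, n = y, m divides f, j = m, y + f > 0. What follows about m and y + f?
m ≤ y + f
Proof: e = j and e divides n, so j divides n. n = y, so j divides y. Since j = m, m divides y. m divides f, so m divides y + f. y + f > 0, so m ≤ y + f.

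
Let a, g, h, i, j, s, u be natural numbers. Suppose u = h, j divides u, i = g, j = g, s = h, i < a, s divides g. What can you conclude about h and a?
h < a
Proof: u = h and j divides u, therefore j divides h. Since j = g, g divides h. s = h and s divides g, so h divides g. g divides h, so g = h. Since i = g, i = h. Because i < a, h < a.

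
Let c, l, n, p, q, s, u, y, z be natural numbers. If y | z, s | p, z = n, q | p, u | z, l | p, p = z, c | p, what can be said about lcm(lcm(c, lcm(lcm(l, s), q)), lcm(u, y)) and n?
lcm(lcm(c, lcm(lcm(l, s), q)), lcm(u, y)) | n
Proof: l | p and s | p, thus lcm(l, s) | p. Since q | p, lcm(lcm(l, s), q) | p. c | p, so lcm(c, lcm(lcm(l, s), q)) | p. Since p = z, lcm(c, lcm(lcm(l, s), q)) | z. u | z and y | z, thus lcm(u, y) | z. Since lcm(c, lcm(lcm(l, s), q)) | z, lcm(lcm(c, lcm(lcm(l, s), q)), lcm(u, y)) | z. z = n, so lcm(lcm(c, lcm(lcm(l, s), q)), lcm(u, y)) | n.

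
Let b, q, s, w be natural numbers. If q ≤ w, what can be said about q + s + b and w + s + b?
q + s + b ≤ w + s + b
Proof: q ≤ w, therefore q + s ≤ w + s. Then q + s + b ≤ w + s + b.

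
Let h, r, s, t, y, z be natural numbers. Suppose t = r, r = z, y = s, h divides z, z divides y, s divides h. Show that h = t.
Because t = r and r = z, t = z. y = s and z divides y, so z divides s. Because s divides h, z divides h. Because h divides z, z = h. Since t = z, t = h. Then h = t.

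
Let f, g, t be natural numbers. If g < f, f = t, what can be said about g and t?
g < t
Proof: f = t and g < f. By substitution, g < t.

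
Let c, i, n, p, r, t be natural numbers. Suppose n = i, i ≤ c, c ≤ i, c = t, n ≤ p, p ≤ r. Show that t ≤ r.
Since i ≤ c and c ≤ i, i = c. Since n = i, n = c. c = t, so n = t. n ≤ p and p ≤ r, therefore n ≤ r. Since n = t, t ≤ r.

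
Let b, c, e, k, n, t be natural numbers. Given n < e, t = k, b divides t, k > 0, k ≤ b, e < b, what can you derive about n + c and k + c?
n + c < k + c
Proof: t = k and b divides t, hence b divides k. Since k > 0, b ≤ k. k ≤ b, so b = k. e < b, so e < k. Since n < e, n < k. Then n + c < k + c.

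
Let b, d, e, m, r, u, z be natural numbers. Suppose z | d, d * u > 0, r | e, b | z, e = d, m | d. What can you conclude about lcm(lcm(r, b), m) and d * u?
lcm(lcm(r, b), m) ≤ d * u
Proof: e = d and r | e, hence r | d. b | z and z | d, hence b | d. r | d, so lcm(r, b) | d. From m | d, lcm(lcm(r, b), m) | d. Then lcm(lcm(r, b), m) | d * u. Since d * u > 0, lcm(lcm(r, b), m) ≤ d * u.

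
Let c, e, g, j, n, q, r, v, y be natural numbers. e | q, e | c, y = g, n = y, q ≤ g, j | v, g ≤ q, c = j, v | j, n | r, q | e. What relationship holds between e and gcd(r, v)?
e | gcd(r, v)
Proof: g ≤ q and q ≤ g, hence g = q. From q | e and e | q, q = e. g = q, so g = e. Since n = y and y = g, n = g. From n | r, g | r. Since g = e, e | r. j | v and v | j, so j = v. Because c = j and e | c, e | j. Since j = v, e | v. e | r, so e | gcd(r, v).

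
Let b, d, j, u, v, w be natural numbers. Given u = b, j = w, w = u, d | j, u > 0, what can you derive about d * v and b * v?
d * v ≤ b * v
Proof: From j = w and w = u, j = u. d | j, so d | u. u > 0, so d ≤ u. u = b, so d ≤ b. Then d * v ≤ b * v.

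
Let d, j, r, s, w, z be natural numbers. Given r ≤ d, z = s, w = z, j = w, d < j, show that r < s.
w = z and z = s, therefore w = s. j = w and d < j, hence d < w. w = s, so d < s. r ≤ d, so r < s.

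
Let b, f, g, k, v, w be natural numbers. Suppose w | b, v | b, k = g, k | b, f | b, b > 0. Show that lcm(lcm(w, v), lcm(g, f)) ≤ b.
w | b and v | b, so lcm(w, v) | b. k = g and k | b, therefore g | b. f | b, so lcm(g, f) | b. Since lcm(w, v) | b, lcm(lcm(w, v), lcm(g, f)) | b. Since b > 0, lcm(lcm(w, v), lcm(g, f)) ≤ b.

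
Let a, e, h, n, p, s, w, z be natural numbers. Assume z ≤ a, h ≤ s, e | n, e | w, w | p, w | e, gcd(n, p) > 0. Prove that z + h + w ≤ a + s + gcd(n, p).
Because z ≤ a and h ≤ s, z + h ≤ a + s. Since e | w and w | e, e = w. Since e | n, w | n. w | p, so w | gcd(n, p). gcd(n, p) > 0, so w ≤ gcd(n, p). Since z + h ≤ a + s, z + h + w ≤ a + s + gcd(n, p).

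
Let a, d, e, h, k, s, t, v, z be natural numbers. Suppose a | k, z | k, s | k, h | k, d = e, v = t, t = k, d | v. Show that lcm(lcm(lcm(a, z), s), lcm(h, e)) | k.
a | k and z | k, thus lcm(a, z) | k. s | k, so lcm(lcm(a, z), s) | k. v = t and t = k, so v = k. d | v, so d | k. Since d = e, e | k. h | k, so lcm(h, e) | k. lcm(lcm(a, z), s) | k, so lcm(lcm(lcm(a, z), s), lcm(h, e)) | k.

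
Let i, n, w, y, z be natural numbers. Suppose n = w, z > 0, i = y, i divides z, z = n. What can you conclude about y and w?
y ≤ w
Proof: From z = n and n = w, z = w. Because i divides z and z > 0, i ≤ z. From z = w, i ≤ w. i = y, so y ≤ w.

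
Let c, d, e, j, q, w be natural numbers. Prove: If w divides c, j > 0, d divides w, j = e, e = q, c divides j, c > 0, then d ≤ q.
j = e and e = q, thus j = q. Because d divides w and w divides c, d divides c. c > 0, so d ≤ c. Since c divides j and j > 0, c ≤ j. Since d ≤ c, d ≤ j. Since j = q, d ≤ q.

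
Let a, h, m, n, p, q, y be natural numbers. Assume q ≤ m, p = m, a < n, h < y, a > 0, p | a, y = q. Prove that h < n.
Because y = q and h < y, h < q. q ≤ m, so h < m. Since p = m and p | a, m | a. Since a > 0, m ≤ a. h < m, so h < a. Since a < n, h < n.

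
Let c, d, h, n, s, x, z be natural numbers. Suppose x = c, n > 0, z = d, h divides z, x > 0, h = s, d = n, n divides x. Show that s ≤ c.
z = d and h divides z, therefore h divides d. Since d = n, h divides n. n > 0, so h ≤ n. From n divides x and x > 0, n ≤ x. h ≤ n, so h ≤ x. h = s, so s ≤ x. Since x = c, s ≤ c.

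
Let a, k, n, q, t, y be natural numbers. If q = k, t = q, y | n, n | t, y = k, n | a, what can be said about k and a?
k | a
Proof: From t = q and q = k, t = k. Since n | t, n | k. From y = k and y | n, k | n. n | k, so n = k. n | a, so k | a.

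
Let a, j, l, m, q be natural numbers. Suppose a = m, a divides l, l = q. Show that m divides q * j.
Since l = q and a divides l, a divides q. Since a = m, m divides q. Then m divides q * j.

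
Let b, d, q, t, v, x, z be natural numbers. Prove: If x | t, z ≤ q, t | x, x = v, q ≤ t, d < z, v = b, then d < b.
t | x and x | t, hence t = x. Since x = v, t = v. v = b, so t = b. d < z and z ≤ q, hence d < q. Since q ≤ t, d < t. Since t = b, d < b.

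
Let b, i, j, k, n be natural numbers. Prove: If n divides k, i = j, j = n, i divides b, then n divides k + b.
Since i = j and j = n, i = n. i divides b, so n divides b. Because n divides k, n divides k + b.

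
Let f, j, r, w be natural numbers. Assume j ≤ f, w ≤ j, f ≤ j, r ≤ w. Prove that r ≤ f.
From j ≤ f and f ≤ j, j = f. Since r ≤ w and w ≤ j, r ≤ j. j = f, so r ≤ f.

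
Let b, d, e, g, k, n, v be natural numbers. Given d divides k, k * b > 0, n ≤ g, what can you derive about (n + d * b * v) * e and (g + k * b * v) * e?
(n + d * b * v) * e ≤ (g + k * b * v) * e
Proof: d divides k, thus d * b divides k * b. Since k * b > 0, d * b ≤ k * b. By multiplying by a non-negative, d * b * v ≤ k * b * v. Since n ≤ g, n + d * b * v ≤ g + k * b * v. By multiplying by a non-negative, (n + d * b * v) * e ≤ (g + k * b * v) * e.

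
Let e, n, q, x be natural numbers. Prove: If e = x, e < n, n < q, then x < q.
e < n and n < q, thus e < q. Because e = x, x < q.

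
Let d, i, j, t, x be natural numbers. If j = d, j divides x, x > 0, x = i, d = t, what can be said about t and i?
t ≤ i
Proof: j = d and d = t, hence j = t. j divides x and x > 0, so j ≤ x. Since x = i, j ≤ i. Since j = t, t ≤ i.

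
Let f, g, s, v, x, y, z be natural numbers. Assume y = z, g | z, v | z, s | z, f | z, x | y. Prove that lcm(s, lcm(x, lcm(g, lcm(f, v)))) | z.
y = z and x | y, hence x | z. Because f | z and v | z, lcm(f, v) | z. g | z, so lcm(g, lcm(f, v)) | z. Since x | z, lcm(x, lcm(g, lcm(f, v))) | z. Since s | z, lcm(s, lcm(x, lcm(g, lcm(f, v)))) | z.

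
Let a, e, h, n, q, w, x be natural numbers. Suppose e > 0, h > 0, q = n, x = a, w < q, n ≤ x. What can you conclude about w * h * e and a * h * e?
w * h * e < a * h * e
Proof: q = n and w < q, therefore w < n. Since x = a and n ≤ x, n ≤ a. Since w < n, w < a. From h > 0, by multiplying by a positive, w * h < a * h. Combined with e > 0, by multiplying by a positive, w * h * e < a * h * e.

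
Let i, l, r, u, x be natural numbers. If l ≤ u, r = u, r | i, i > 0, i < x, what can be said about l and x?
l < x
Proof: r = u and r | i, thus u | i. Since i > 0, u ≤ i. l ≤ u, so l ≤ i. i < x, so l < x.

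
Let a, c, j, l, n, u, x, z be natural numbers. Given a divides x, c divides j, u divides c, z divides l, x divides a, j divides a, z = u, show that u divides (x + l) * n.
Since a divides x and x divides a, a = x. From c divides j and j divides a, c divides a. Since a = x, c divides x. u divides c, so u divides x. z = u and z divides l, therefore u divides l. Since u divides x, u divides x + l. Then u divides (x + l) * n.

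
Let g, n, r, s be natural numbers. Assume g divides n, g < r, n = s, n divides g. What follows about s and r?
s < r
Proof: g divides n and n divides g, thus g = n. n = s, so g = s. g < r, so s < r.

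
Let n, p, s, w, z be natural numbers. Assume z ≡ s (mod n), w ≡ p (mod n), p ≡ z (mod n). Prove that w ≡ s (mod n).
w ≡ p (mod n) and p ≡ z (mod n), so w ≡ z (mod n). z ≡ s (mod n), so w ≡ s (mod n).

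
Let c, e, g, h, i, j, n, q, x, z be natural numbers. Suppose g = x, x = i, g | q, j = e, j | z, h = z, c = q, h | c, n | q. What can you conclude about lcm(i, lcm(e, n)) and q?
lcm(i, lcm(e, n)) | q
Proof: g = x and x = i, hence g = i. From g | q, i | q. j = e and j | z, therefore e | z. c = q and h | c, hence h | q. h = z, so z | q. e | z, so e | q. n | q, so lcm(e, n) | q. Since i | q, lcm(i, lcm(e, n)) | q.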